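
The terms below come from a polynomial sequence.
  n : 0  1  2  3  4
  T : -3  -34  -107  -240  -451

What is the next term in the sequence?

-758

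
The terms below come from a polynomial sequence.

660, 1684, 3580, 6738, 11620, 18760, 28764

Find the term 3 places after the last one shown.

Δ: 1024, 1896, 3158, 4882, 7140, 10004
Δ²: 872, 1262, 1724, 2258, 2864
Δ³: 390, 462, 534, 606
Δ⁴: 72, 72, 72
The fourth differences are constant (72).
606 + 72 = 678;  2864 + 678 = 3542;  10004 + 3542 = 13546;  28764 + 13546 = 42310
678 + 72 = 750;  3542 + 750 = 4292;  13546 + 4292 = 17838;  42310 + 17838 = 60148
750 + 72 = 822;  4292 + 822 = 5114;  17838 + 5114 = 22952;  60148 + 22952 = 83100

83100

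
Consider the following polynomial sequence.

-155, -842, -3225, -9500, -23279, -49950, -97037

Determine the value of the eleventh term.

-734945

-687 , -2383 , -6275 , -13779 , -26671 , -47087
-1696 , -3892 , -7504 , -12892 , -20416
-2196 , -3612 , -5388 , -7524
-1416 , -1776 , -2136
-360 , -360
Constant fifth difference = -360, so extend:
-2136 − 360 = -2496;  -7524 − 2496 = -10020;  -20416 − 10020 = -30436;  -47087 − 30436 = -77523;  -97037 − 77523 = -174560
-2496 − 360 = -2856;  -10020 − 2856 = -12876;  -30436 − 12876 = -43312;  -77523 − 43312 = -120835;  -174560 − 120835 = -295395
-2856 − 360 = -3216;  -12876 − 3216 = -16092;  -43312 − 16092 = -59404;  -120835 − 59404 = -180239;  -295395 − 180239 = -475634
-3216 − 360 = -3576;  -16092 − 3576 = -19668;  -59404 − 19668 = -79072;  -180239 − 79072 = -259311;  -475634 − 259311 = -734945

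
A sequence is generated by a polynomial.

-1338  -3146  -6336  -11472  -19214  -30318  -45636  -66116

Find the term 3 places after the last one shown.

-169448

-1808  -3190  -5136  -7742  -11104  -15318  -20480
-1382  -1946  -2606  -3362  -4214  -5162
-564  -660  -756  -852  -948
-96  -96  -96  -96
Constant fourth difference = -96, so extend:
-948 − 96 = -1044;  -5162 − 1044 = -6206;  -20480 − 6206 = -26686;  -66116 − 26686 = -92802
-1044 − 96 = -1140;  -6206 − 1140 = -7346;  -26686 − 7346 = -34032;  -92802 − 34032 = -126834
-1140 − 96 = -1236;  -7346 − 1236 = -8582;  -34032 − 8582 = -42614;  -126834 − 42614 = -169448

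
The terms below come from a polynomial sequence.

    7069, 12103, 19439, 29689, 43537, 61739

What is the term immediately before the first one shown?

3797

First differences: 5034  7336  10250  13848  18202
Second differences: 2302  2914  3598  4354
Third differences: 612  684  756
Fourth differences: 72  72
The fourth differences are constant at 72.
Work back: 612 − 72 = 540;  2302 − 540 = 1762;  5034 − 1762 = 3272;  7069 − 3272 = 3797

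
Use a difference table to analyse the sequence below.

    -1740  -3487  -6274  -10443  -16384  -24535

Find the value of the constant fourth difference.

-48

First differences: -1747, -2787, -4169, -5941, -8151
Second differences: -1040, -1382, -1772, -2210
Third differences: -342, -390, -438
Fourth differences: -48, -48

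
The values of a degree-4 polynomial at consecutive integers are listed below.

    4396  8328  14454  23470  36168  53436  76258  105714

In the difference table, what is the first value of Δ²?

First differences: 3932, 6126, 9016, 12698, 17268, 22822, 29456
Second differences: 2194, 2890, 3682, 4570, 5554, 6634
Third differences: 696, 792, 888, 984, 1080
Fourth differences: 96, 96, 96, 96

2194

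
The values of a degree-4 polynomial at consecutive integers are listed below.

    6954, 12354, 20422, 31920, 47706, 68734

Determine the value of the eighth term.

First differences: 5400, 8068, 11498, 15786, 21028
Second differences: 2668, 3430, 4288, 5242
Third differences: 762, 858, 954
Fourth differences: 96, 96
Fourth differences constant at 96.
954 + 96 = 1050;  5242 + 1050 = 6292;  21028 + 6292 = 27320;  68734 + 27320 = 96054
1050 + 96 = 1146;  6292 + 1146 = 7438;  27320 + 7438 = 34758;  96054 + 34758 = 130812

130812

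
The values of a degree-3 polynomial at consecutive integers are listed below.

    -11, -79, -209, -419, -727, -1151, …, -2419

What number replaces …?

-1709

Using the first 6 terms:
First differences: -68  -130  -210  -308  -424
Second differences: -62  -80  -98  -116
Third differences: -18  -18  -18
Constant third difference = -18.
Extend forward: -116 − 18 = -134;  -424 − 134 = -558;  -1151 − 558 = -1709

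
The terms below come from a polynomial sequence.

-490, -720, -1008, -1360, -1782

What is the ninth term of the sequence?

-4290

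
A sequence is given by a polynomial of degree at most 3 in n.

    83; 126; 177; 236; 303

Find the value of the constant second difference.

8

First differences: 43, 51, 59, 67
Second differences: 8, 8, 8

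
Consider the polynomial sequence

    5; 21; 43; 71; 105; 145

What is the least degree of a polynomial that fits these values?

2

16, 22, 28, 34, 40
6, 6, 6, 6
The second differences are constant, so the polynomial has degree 2.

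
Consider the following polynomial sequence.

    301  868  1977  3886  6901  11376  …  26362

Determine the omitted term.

17713

Using the first 6 terms:
567  1109  1909  3015  4475
542  800  1106  1460
258  306  354
48  48
Constant fourth difference = 48.
Extend forward: 354 + 48 = 402;  1460 + 402 = 1862;  4475 + 1862 = 6337;  11376 + 6337 = 17713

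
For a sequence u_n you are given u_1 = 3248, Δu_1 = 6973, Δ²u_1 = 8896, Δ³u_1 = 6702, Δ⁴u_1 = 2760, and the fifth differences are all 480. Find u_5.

Build the table forward from the leading diagonal:
D5: 480, 480, 480, 480, 480
D4: 2760, 3240, 3720, 4200, 4680
D3: 6702, 9462, 12702, 16422, 20622
D2: 8896, 15598, 25060, 37762, 54184
D1: 6973, 15869, 31467, 56527, 94289
u: 3248, 10221, 26090, 57557, 114084

114084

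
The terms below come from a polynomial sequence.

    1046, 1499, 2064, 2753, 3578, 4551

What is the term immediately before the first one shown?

453  565  689  825  973
112  124  136  148
12  12  12
The third differences are constant at 12.
Work back: 112 − 12 = 100;  453 − 100 = 353;  1046 − 353 = 693

693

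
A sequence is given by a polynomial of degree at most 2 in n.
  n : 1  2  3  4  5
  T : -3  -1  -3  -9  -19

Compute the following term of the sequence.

Δ: 2, -2, -6, -10
Δ²: -4, -4, -4
Second differences constant at -4.
-10 − 4 = -14;  -19 − 14 = -33

-33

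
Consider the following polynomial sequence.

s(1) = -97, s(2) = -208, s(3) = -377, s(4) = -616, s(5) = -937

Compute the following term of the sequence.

D1: -111, -169, -239, -321
D2: -58, -70, -82
D3: -12, -12
Constant third difference = -12, so extend:
-82 − 12 = -94;  -321 − 94 = -415;  -937 − 415 = -1352

-1352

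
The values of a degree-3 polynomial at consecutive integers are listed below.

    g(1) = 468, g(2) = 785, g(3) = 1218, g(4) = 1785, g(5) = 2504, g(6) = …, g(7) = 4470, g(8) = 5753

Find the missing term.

3393

Using the first 5 terms:
D1: 317, 433, 567, 719
D2: 116, 134, 152
D3: 18, 18
Constant third difference = 18.
Extend forward: 152 + 18 = 170;  719 + 170 = 889;  2504 + 889 = 3393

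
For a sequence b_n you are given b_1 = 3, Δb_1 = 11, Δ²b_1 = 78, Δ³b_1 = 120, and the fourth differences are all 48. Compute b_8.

Build the table forward from the leading diagonal:
D4: 48, 48, 48, 48, 48, 48, 48, 48
D3: 120, 168, 216, 264, 312, 360, 408, 456
D2: 78, 198, 366, 582, 846, 1158, 1518, 1926
D1: 11, 89, 287, 653, 1235, 2081, 3239, 4757
b: 3, 14, 103, 390, 1043, 2278, 4359, 7598

7598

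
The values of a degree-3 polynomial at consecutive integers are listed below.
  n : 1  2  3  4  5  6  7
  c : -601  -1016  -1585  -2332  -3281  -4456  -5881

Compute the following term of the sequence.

-7580

First differences: -415  -569  -747  -949  -1175  -1425
Second differences: -154  -178  -202  -226  -250
Third differences: -24  -24  -24  -24
Third differences constant at -24.
-250 − 24 = -274;  -1425 − 274 = -1699;  -5881 − 1699 = -7580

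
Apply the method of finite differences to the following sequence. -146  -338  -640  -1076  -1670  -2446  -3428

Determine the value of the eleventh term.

-9896

-192, -302, -436, -594, -776, -982
-110, -134, -158, -182, -206
-24, -24, -24, -24
Constant third difference = -24, so extend:
-206 − 24 = -230;  -982 − 230 = -1212;  -3428 − 1212 = -4640
-230 − 24 = -254;  -1212 − 254 = -1466;  -4640 − 1466 = -6106
-254 − 24 = -278;  -1466 − 278 = -1744;  -6106 − 1744 = -7850
-278 − 24 = -302;  -1744 − 302 = -2046;  -7850 − 2046 = -9896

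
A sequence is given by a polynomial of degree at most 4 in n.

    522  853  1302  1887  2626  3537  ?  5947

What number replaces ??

4638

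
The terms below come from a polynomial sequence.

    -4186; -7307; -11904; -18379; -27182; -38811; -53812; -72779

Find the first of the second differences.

-1476

First differences: -3121, -4597, -6475, -8803, -11629, -15001, -18967
Second differences: -1476, -1878, -2328, -2826, -3372, -3966
Third differences: -402, -450, -498, -546, -594
Fourth differences: -48, -48, -48, -48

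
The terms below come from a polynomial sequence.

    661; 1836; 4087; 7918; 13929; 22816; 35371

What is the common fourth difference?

96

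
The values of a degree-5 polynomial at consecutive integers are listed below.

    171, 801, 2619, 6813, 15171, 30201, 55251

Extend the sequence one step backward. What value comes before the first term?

D1: 630  1818  4194  8358  15030  25050
D2: 1188  2376  4164  6672  10020
D3: 1188  1788  2508  3348
D4: 600  720  840
D5: 120  120
The fifth differences are constant at 120.
Work back: 600 − 120 = 480;  1188 − 480 = 708;  1188 − 708 = 480;  630 − 480 = 150;  171 − 150 = 21

21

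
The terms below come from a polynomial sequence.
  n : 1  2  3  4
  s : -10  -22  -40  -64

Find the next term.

-94

-12, -18, -24
-6, -6
The second differences are constant (-6).
-24 − 6 = -30;  -64 − 30 = -94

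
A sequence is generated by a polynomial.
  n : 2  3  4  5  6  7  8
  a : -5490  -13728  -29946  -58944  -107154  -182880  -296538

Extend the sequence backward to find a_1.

-1824

Δ: -8238  -16218  -28998  -48210  -75726  -113658
Δ²: -7980  -12780  -19212  -27516  -37932
Δ³: -4800  -6432  -8304  -10416
Δ⁴: -1632  -1872  -2112
Δ⁵: -240  -240
The fifth differences are constant at -240.
Work back: -1632 + 240 = -1392;  -4800 + 1392 = -3408;  -7980 + 3408 = -4572;  -8238 + 4572 = -3666;  -5490 + 3666 = -1824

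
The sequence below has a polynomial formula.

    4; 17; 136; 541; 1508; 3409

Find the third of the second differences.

First differences: 13, 119, 405, 967, 1901
Second differences: 106, 286, 562, 934
Third differences: 180, 276, 372
Fourth differences: 96, 96

562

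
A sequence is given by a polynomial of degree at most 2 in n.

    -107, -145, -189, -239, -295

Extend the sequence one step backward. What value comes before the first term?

-75

-38  -44  -50  -56
-6  -6  -6
The second differences are constant at -6.
Work back: -38 + 6 = -32;  -107 + 32 = -75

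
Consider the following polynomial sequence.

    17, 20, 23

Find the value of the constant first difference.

3

Δ: 3, 3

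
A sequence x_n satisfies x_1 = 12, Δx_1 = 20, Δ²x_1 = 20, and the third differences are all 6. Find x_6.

Build the table forward from the leading diagonal:
Third differences: 6, 6, 6, 6, 6, 6
Second differences: 20, 26, 32, 38, 44, 50
First differences: 20, 40, 66, 98, 136, 180
x: 12, 32, 72, 138, 236, 372

372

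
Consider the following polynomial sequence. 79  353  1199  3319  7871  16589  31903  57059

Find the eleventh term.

First differences: 274  846  2120  4552  8718  15314  25156
Second differences: 572  1274  2432  4166  6596  9842
Third differences: 702  1158  1734  2430  3246
Fourth differences: 456  576  696  816
Fifth differences: 120  120  120
The fifth differences are constant (120).
816 + 120 = 936;  3246 + 936 = 4182;  9842 + 4182 = 14024;  25156 + 14024 = 39180;  57059 + 39180 = 96239
936 + 120 = 1056;  4182 + 1056 = 5238;  14024 + 5238 = 19262;  39180 + 19262 = 58442;  96239 + 58442 = 154681
1056 + 120 = 1176;  5238 + 1176 = 6414;  19262 + 6414 = 25676;  58442 + 25676 = 84118;  154681 + 84118 = 238799

238799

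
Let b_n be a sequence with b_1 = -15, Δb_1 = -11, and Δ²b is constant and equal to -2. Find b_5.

Build the table forward from the leading diagonal:
Δ²: -2  -2  -2  -2  -2
Δ: -11  -13  -15  -17  -19
b: -15  -26  -39  -54  -71

-71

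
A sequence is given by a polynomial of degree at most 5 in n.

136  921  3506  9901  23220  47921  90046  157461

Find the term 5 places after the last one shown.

Δ: 785  2585  6395  13319  24701  42125  67415
Δ²: 1800  3810  6924  11382  17424  25290
Δ³: 2010  3114  4458  6042  7866
Δ⁴: 1104  1344  1584  1824
Δ⁵: 240  240  240
Constant fifth difference = 240, so extend:
1824 + 240 = 2064;  7866 + 2064 = 9930;  25290 + 9930 = 35220;  67415 + 35220 = 102635;  157461 + 102635 = 260096
2064 + 240 = 2304;  9930 + 2304 = 12234;  35220 + 12234 = 47454;  102635 + 47454 = 150089;  260096 + 150089 = 410185
2304 + 240 = 2544;  12234 + 2544 = 14778;  47454 + 14778 = 62232;  150089 + 62232 = 212321;  410185 + 212321 = 622506
2544 + 240 = 2784;  14778 + 2784 = 17562;  62232 + 17562 = 79794;  212321 + 79794 = 292115;  622506 + 292115 = 914621
2784 + 240 = 3024;  17562 + 3024 = 20586;  79794 + 20586 = 100380;  292115 + 100380 = 392495;  914621 + 392495 = 1307116

1307116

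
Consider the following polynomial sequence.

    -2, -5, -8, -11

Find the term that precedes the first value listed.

First differences: -3  -3  -3
The first differences are constant at -3.
Work back: -2 + 3 = 1

1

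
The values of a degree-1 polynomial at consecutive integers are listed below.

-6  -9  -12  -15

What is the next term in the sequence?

D1: -3  -3  -3
Constant first difference = -3, so extend:
-15 − 3 = -18

-18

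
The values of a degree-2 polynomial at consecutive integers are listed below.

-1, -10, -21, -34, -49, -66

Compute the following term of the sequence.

-85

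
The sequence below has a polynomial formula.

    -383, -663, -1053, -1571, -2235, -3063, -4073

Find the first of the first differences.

-280

D1: -280, -390, -518, -664, -828, -1010
D2: -110, -128, -146, -164, -182
D3: -18, -18, -18, -18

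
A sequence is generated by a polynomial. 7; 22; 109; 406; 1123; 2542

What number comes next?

5017

D1: 15, 87, 297, 717, 1419
D2: 72, 210, 420, 702
D3: 138, 210, 282
D4: 72, 72
Fourth differences constant at 72.
282 + 72 = 354;  702 + 354 = 1056;  1419 + 1056 = 2475;  2542 + 2475 = 5017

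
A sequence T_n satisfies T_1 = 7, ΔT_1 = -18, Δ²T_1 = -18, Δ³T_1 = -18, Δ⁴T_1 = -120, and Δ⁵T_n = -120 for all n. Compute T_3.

Build the table forward from the leading diagonal:
D5: -120  -120  -120
D4: -120  -240  -360
D3: -18  -138  -378
D2: -18  -36  -174
D1: -18  -36  -72
T: 7  -11  -47

-47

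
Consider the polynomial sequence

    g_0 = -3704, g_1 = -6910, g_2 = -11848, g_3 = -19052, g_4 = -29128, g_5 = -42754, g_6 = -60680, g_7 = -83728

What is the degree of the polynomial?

4

D1: -3206, -4938, -7204, -10076, -13626, -17926, -23048
D2: -1732, -2266, -2872, -3550, -4300, -5122
D3: -534, -606, -678, -750, -822
D4: -72, -72, -72, -72
The fourth differences are constant, so the polynomial has degree 4.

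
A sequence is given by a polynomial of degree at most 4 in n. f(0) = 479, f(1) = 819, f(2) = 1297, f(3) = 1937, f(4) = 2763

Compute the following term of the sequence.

First differences: 340 , 478 , 640 , 826
Second differences: 138 , 162 , 186
Third differences: 24 , 24
The third differences are constant (24).
186 + 24 = 210;  826 + 210 = 1036;  2763 + 1036 = 3799

3799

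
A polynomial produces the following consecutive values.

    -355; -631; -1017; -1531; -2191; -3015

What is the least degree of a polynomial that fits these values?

3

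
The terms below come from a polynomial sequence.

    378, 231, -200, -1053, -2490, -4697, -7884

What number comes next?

-12285

-147, -431, -853, -1437, -2207, -3187
-284, -422, -584, -770, -980
-138, -162, -186, -210
-24, -24, -24
The fourth differences are constant (-24).
-210 − 24 = -234;  -980 − 234 = -1214;  -3187 − 1214 = -4401;  -7884 − 4401 = -12285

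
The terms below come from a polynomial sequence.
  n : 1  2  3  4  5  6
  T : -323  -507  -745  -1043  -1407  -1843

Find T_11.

-5313

-184, -238, -298, -364, -436
-54, -60, -66, -72
-6, -6, -6
The third differences are constant (-6).
-72 − 6 = -78;  -436 − 78 = -514;  -1843 − 514 = -2357
-78 − 6 = -84;  -514 − 84 = -598;  -2357 − 598 = -2955
-84 − 6 = -90;  -598 − 90 = -688;  -2955 − 688 = -3643
-90 − 6 = -96;  -688 − 96 = -784;  -3643 − 784 = -4427
-96 − 6 = -102;  -784 − 102 = -886;  -4427 − 886 = -5313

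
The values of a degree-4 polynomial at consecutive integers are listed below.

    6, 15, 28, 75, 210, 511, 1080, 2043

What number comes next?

3550

9, 13, 47, 135, 301, 569, 963
4, 34, 88, 166, 268, 394
30, 54, 78, 102, 126
24, 24, 24, 24
The fourth differences are constant (24).
126 + 24 = 150;  394 + 150 = 544;  963 + 544 = 1507;  2043 + 1507 = 3550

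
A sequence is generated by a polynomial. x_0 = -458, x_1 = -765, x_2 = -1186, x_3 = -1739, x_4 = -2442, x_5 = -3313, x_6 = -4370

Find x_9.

-8837

Δ: -307, -421, -553, -703, -871, -1057
Δ²: -114, -132, -150, -168, -186
Δ³: -18, -18, -18, -18
Third differences constant at -18.
-186 − 18 = -204;  -1057 − 204 = -1261;  -4370 − 1261 = -5631
-204 − 18 = -222;  -1261 − 222 = -1483;  -5631 − 1483 = -7114
-222 − 18 = -240;  -1483 − 240 = -1723;  -7114 − 1723 = -8837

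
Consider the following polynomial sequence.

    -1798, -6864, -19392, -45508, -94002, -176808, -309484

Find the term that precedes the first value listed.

Δ: -5066, -12528, -26116, -48494, -82806, -132676
Δ²: -7462, -13588, -22378, -34312, -49870
Δ³: -6126, -8790, -11934, -15558
Δ⁴: -2664, -3144, -3624
Δ⁵: -480, -480
The fifth differences are constant at -480.
Work back: -2664 + 480 = -2184;  -6126 + 2184 = -3942;  -7462 + 3942 = -3520;  -5066 + 3520 = -1546;  -1798 + 1546 = -252

-252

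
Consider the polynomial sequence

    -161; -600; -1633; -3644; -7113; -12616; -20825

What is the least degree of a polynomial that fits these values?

4

First differences: -439, -1033, -2011, -3469, -5503, -8209
Second differences: -594, -978, -1458, -2034, -2706
Third differences: -384, -480, -576, -672
Fourth differences: -96, -96, -96
The fourth differences are constant, so the polynomial has degree 4.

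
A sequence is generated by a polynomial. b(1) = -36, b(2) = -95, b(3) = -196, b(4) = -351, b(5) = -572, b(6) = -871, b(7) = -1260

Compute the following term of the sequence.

First differences: -59, -101, -155, -221, -299, -389
Second differences: -42, -54, -66, -78, -90
Third differences: -12, -12, -12, -12
Third differences constant at -12.
-90 − 12 = -102;  -389 − 102 = -491;  -1260 − 491 = -1751

-1751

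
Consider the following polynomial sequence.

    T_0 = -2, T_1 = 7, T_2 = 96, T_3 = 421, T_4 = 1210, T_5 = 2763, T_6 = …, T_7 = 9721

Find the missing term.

5452

Using the first 6 terms:
First differences: 9  89  325  789  1553
Second differences: 80  236  464  764
Third differences: 156  228  300
Fourth differences: 72  72
Constant fourth difference = 72.
Extend forward: 300 + 72 = 372;  764 + 372 = 1136;  1553 + 1136 = 2689;  2763 + 2689 = 5452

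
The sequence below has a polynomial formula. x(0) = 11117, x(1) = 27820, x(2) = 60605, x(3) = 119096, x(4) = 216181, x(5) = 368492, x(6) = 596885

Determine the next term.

926920

D1: 16703 , 32785 , 58491 , 97085 , 152311 , 228393
D2: 16082 , 25706 , 38594 , 55226 , 76082
D3: 9624 , 12888 , 16632 , 20856
D4: 3264 , 3744 , 4224
D5: 480 , 480
Constant fifth difference = 480, so extend:
4224 + 480 = 4704;  20856 + 4704 = 25560;  76082 + 25560 = 101642;  228393 + 101642 = 330035;  596885 + 330035 = 926920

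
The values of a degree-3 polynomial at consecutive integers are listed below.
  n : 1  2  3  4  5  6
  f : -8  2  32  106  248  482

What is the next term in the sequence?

832

D1: 10 , 30 , 74 , 142 , 234
D2: 20 , 44 , 68 , 92
D3: 24 , 24 , 24
Third differences constant at 24.
92 + 24 = 116;  234 + 116 = 350;  482 + 350 = 832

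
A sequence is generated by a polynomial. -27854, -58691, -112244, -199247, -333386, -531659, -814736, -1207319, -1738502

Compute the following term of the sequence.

-2442131

-30837  -53553  -87003  -134139  -198273  -283077  -392583  -531183
-22716  -33450  -47136  -64134  -84804  -109506  -138600
-10734  -13686  -16998  -20670  -24702  -29094
-2952  -3312  -3672  -4032  -4392
-360  -360  -360  -360
Fifth differences constant at -360.
-4392 − 360 = -4752;  -29094 − 4752 = -33846;  -138600 − 33846 = -172446;  -531183 − 172446 = -703629;  -1738502 − 703629 = -2442131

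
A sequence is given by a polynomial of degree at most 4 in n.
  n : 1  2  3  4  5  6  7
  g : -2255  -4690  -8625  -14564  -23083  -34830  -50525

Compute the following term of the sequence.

D1: -2435 , -3935 , -5939 , -8519 , -11747 , -15695
D2: -1500 , -2004 , -2580 , -3228 , -3948
D3: -504 , -576 , -648 , -720
D4: -72 , -72 , -72
Fourth differences constant at -72.
-720 − 72 = -792;  -3948 − 792 = -4740;  -15695 − 4740 = -20435;  -50525 − 20435 = -70960

-70960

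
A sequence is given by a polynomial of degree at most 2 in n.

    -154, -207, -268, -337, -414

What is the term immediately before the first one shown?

D1: -53, -61, -69, -77
D2: -8, -8, -8
The second differences are constant at -8.
Work back: -53 + 8 = -45;  -154 + 45 = -109

-109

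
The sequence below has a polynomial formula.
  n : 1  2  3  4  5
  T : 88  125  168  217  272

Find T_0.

D1: 37  43  49  55
D2: 6  6  6
The second differences are constant at 6.
Work back: 37 − 6 = 31;  88 − 31 = 57

57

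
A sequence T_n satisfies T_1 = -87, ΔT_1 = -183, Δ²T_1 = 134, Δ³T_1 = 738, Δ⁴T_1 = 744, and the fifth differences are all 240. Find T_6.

11678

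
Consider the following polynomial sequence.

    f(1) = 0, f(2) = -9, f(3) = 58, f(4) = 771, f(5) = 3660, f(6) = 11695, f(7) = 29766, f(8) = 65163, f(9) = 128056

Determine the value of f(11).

First differences: -9 , 67 , 713 , 2889 , 8035 , 18071 , 35397 , 62893
Second differences: 76 , 646 , 2176 , 5146 , 10036 , 17326 , 27496
Third differences: 570 , 1530 , 2970 , 4890 , 7290 , 10170
Fourth differences: 960 , 1440 , 1920 , 2400 , 2880
Fifth differences: 480 , 480 , 480 , 480
Fifth differences constant at 480.
2880 + 480 = 3360;  10170 + 3360 = 13530;  27496 + 13530 = 41026;  62893 + 41026 = 103919;  128056 + 103919 = 231975
3360 + 480 = 3840;  13530 + 3840 = 17370;  41026 + 17370 = 58396;  103919 + 58396 = 162315;  231975 + 162315 = 394290

394290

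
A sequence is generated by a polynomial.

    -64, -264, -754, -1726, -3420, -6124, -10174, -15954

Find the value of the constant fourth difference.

First differences: -200, -490, -972, -1694, -2704, -4050, -5780
Second differences: -290, -482, -722, -1010, -1346, -1730
Third differences: -192, -240, -288, -336, -384
Fourth differences: -48, -48, -48, -48

-48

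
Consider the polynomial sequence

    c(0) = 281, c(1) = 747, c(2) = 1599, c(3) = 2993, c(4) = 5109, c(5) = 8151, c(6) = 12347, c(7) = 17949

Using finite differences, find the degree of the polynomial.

4

First differences: 466, 852, 1394, 2116, 3042, 4196, 5602
Second differences: 386, 542, 722, 926, 1154, 1406
Third differences: 156, 180, 204, 228, 252
Fourth differences: 24, 24, 24, 24
The fourth differences are constant, so the polynomial has degree 4.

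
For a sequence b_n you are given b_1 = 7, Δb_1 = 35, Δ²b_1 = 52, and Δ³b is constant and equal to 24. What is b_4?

292

Build the table forward from the leading diagonal:
Δ³: 24  24  24  24
Δ²: 52  76  100  124
Δ: 35  87  163  263
b: 7  42  129  292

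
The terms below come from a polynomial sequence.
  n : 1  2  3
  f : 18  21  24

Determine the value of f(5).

30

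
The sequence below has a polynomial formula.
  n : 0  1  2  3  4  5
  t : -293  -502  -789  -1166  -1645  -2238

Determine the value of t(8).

D1: -209  -287  -377  -479  -593
D2: -78  -90  -102  -114
D3: -12  -12  -12
The third differences are constant (-12).
-114 − 12 = -126;  -593 − 126 = -719;  -2238 − 719 = -2957
-126 − 12 = -138;  -719 − 138 = -857;  -2957 − 857 = -3814
-138 − 12 = -150;  -857 − 150 = -1007;  -3814 − 1007 = -4821

-4821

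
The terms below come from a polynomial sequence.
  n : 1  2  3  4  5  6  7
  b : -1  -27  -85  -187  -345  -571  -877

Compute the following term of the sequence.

-1275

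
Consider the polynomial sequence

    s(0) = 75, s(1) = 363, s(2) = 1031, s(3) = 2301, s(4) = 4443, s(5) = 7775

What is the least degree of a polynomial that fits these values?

4

Δ: 288, 668, 1270, 2142, 3332
Δ²: 380, 602, 872, 1190
Δ³: 222, 270, 318
Δ⁴: 48, 48
The fourth differences are constant, so the polynomial has degree 4.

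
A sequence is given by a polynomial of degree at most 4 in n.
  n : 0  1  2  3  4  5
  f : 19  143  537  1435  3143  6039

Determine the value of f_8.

26715

Δ: 124, 394, 898, 1708, 2896
Δ²: 270, 504, 810, 1188
Δ³: 234, 306, 378
Δ⁴: 72, 72
The fourth differences are constant (72).
378 + 72 = 450;  1188 + 450 = 1638;  2896 + 1638 = 4534;  6039 + 4534 = 10573
450 + 72 = 522;  1638 + 522 = 2160;  4534 + 2160 = 6694;  10573 + 6694 = 17267
522 + 72 = 594;  2160 + 594 = 2754;  6694 + 2754 = 9448;  17267 + 9448 = 26715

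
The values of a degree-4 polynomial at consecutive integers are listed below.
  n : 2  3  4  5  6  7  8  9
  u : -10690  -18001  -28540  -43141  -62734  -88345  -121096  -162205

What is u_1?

Δ: -7311  -10539  -14601  -19593  -25611  -32751  -41109
Δ²: -3228  -4062  -4992  -6018  -7140  -8358
Δ³: -834  -930  -1026  -1122  -1218
Δ⁴: -96  -96  -96  -96
The fourth differences are constant at -96.
Work back: -834 + 96 = -738;  -3228 + 738 = -2490;  -7311 + 2490 = -4821;  -10690 + 4821 = -5869

-5869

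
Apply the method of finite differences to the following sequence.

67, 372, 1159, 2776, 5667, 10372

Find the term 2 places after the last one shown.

305 , 787 , 1617 , 2891 , 4705
482 , 830 , 1274 , 1814
348 , 444 , 540
96 , 96
Fourth differences constant at 96.
540 + 96 = 636;  1814 + 636 = 2450;  4705 + 2450 = 7155;  10372 + 7155 = 17527
636 + 96 = 732;  2450 + 732 = 3182;  7155 + 3182 = 10337;  17527 + 10337 = 27864

27864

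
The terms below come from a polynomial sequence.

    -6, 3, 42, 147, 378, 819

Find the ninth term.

4602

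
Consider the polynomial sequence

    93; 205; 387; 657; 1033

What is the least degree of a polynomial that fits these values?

3

First differences: 112, 182, 270, 376
Second differences: 70, 88, 106
Third differences: 18, 18
The third differences are constant, so the polynomial has degree 3.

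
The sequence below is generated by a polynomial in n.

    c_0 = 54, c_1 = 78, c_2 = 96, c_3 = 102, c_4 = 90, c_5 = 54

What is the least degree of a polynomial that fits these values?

3

D1: 24, 18, 6, -12, -36
D2: -6, -12, -18, -24
D3: -6, -6, -6
The third differences are constant, so the polynomial has degree 3.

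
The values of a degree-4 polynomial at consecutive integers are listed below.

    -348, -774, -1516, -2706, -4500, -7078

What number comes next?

-10644

-426, -742, -1190, -1794, -2578
-316, -448, -604, -784
-132, -156, -180
-24, -24
Fourth differences constant at -24.
-180 − 24 = -204;  -784 − 204 = -988;  -2578 − 988 = -3566;  -7078 − 3566 = -10644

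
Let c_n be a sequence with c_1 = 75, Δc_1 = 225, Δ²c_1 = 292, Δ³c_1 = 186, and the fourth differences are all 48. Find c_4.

1812

Build the table forward from the leading diagonal:
Fourth differences: 48, 48, 48, 48
Third differences: 186, 234, 282, 330
Second differences: 292, 478, 712, 994
First differences: 225, 517, 995, 1707
c: 75, 300, 817, 1812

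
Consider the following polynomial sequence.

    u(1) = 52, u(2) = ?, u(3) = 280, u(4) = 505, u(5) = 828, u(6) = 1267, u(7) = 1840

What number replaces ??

135

Using the last 5 terms:
225  323  439  573
98  116  134
18  18
Constant third difference = 18.
Extend backward: 98 − 18 = 80;  225 − 80 = 145;  280 − 145 = 135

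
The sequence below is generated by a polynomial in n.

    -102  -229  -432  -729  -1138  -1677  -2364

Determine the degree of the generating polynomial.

3

Δ: -127, -203, -297, -409, -539, -687
Δ²: -76, -94, -112, -130, -148
Δ³: -18, -18, -18, -18
The third differences are constant, so the polynomial has degree 3.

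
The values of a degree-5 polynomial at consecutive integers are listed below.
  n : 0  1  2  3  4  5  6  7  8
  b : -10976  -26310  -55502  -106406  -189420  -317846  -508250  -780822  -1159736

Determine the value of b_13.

-5819766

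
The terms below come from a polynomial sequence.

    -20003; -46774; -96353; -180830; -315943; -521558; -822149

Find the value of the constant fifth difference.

-480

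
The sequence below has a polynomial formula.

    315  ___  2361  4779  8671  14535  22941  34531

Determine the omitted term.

991

Using the last 6 terms:
First differences: 2418, 3892, 5864, 8406, 11590
Second differences: 1474, 1972, 2542, 3184
Third differences: 498, 570, 642
Fourth differences: 72, 72
Constant fourth difference = 72.
Extend backward: 498 − 72 = 426;  1474 − 426 = 1048;  2418 − 1048 = 1370;  2361 − 1370 = 991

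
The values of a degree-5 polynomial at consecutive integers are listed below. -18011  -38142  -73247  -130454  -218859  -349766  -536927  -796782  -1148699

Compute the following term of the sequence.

-1615214

D1: -20131 , -35105 , -57207 , -88405 , -130907 , -187161 , -259855 , -351917
D2: -14974 , -22102 , -31198 , -42502 , -56254 , -72694 , -92062
D3: -7128 , -9096 , -11304 , -13752 , -16440 , -19368
D4: -1968 , -2208 , -2448 , -2688 , -2928
D5: -240 , -240 , -240 , -240
Constant fifth difference = -240, so extend:
-2928 − 240 = -3168;  -19368 − 3168 = -22536;  -92062 − 22536 = -114598;  -351917 − 114598 = -466515;  -1148699 − 466515 = -1615214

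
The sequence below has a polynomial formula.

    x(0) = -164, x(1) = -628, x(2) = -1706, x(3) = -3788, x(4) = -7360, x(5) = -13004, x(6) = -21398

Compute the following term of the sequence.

D1: -464, -1078, -2082, -3572, -5644, -8394
D2: -614, -1004, -1490, -2072, -2750
D3: -390, -486, -582, -678
D4: -96, -96, -96
Fourth differences constant at -96.
-678 − 96 = -774;  -2750 − 774 = -3524;  -8394 − 3524 = -11918;  -21398 − 11918 = -33316

-33316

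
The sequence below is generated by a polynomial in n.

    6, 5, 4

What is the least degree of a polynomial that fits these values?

First differences: -1, -1
The first differences are constant, so the polynomial has degree 1.

1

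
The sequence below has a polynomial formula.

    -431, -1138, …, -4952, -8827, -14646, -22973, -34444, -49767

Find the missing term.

-2529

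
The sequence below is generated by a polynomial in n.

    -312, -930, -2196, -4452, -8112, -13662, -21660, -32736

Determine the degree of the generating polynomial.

Δ: -618, -1266, -2256, -3660, -5550, -7998, -11076
Δ²: -648, -990, -1404, -1890, -2448, -3078
Δ³: -342, -414, -486, -558, -630
Δ⁴: -72, -72, -72, -72
The fourth differences are constant, so the polynomial has degree 4.

4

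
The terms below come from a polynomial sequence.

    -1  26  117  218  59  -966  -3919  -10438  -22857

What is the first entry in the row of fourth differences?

-216

First differences: 27, 91, 101, -159, -1025, -2953, -6519, -12419
Second differences: 64, 10, -260, -866, -1928, -3566, -5900
Third differences: -54, -270, -606, -1062, -1638, -2334
Fourth differences: -216, -336, -456, -576, -696
Fifth differences: -120, -120, -120, -120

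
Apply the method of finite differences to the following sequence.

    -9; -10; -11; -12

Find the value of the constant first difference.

First differences: -1, -1, -1

-1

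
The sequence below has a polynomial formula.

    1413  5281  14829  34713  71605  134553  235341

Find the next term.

First differences: 3868, 9548, 19884, 36892, 62948, 100788
Second differences: 5680, 10336, 17008, 26056, 37840
Third differences: 4656, 6672, 9048, 11784
Fourth differences: 2016, 2376, 2736
Fifth differences: 360, 360
Fifth differences constant at 360.
2736 + 360 = 3096;  11784 + 3096 = 14880;  37840 + 14880 = 52720;  100788 + 52720 = 153508;  235341 + 153508 = 388849

388849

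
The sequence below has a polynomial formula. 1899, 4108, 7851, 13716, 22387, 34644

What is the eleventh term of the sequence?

183739

2209, 3743, 5865, 8671, 12257
1534, 2122, 2806, 3586
588, 684, 780
96, 96
Fourth differences constant at 96.
780 + 96 = 876;  3586 + 876 = 4462;  12257 + 4462 = 16719;  34644 + 16719 = 51363
876 + 96 = 972;  4462 + 972 = 5434;  16719 + 5434 = 22153;  51363 + 22153 = 73516
972 + 96 = 1068;  5434 + 1068 = 6502;  22153 + 6502 = 28655;  73516 + 28655 = 102171
1068 + 96 = 1164;  6502 + 1164 = 7666;  28655 + 7666 = 36321;  102171 + 36321 = 138492
1164 + 96 = 1260;  7666 + 1260 = 8926;  36321 + 8926 = 45247;  138492 + 45247 = 183739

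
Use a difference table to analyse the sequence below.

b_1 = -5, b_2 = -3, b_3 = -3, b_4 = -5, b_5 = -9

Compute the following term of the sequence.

First differences: 2 , 0 , -2 , -4
Second differences: -2 , -2 , -2
The second differences are constant (-2).
-4 − 2 = -6;  -9 − 6 = -15

-15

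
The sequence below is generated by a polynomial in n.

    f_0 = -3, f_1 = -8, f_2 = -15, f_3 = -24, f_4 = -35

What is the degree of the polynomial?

Δ: -5, -7, -9, -11
Δ²: -2, -2, -2
The second differences are constant, so the polynomial has degree 2.

2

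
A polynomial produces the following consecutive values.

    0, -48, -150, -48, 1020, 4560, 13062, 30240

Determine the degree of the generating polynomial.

Δ: -48, -102, 102, 1068, 3540, 8502, 17178
Δ²: -54, 204, 966, 2472, 4962, 8676
Δ³: 258, 762, 1506, 2490, 3714
Δ⁴: 504, 744, 984, 1224
Δ⁵: 240, 240, 240
The fifth differences are constant, so the polynomial has degree 5.

5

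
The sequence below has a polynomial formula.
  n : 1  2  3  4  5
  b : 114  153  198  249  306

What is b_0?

81

D1: 39  45  51  57
D2: 6  6  6
The second differences are constant at 6.
Work back: 39 − 6 = 33;  114 − 33 = 81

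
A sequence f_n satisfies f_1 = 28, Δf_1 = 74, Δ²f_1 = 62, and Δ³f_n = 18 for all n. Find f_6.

1198

Build the table forward from the leading diagonal:
Third differences: 18, 18, 18, 18, 18, 18
Second differences: 62, 80, 98, 116, 134, 152
First differences: 74, 136, 216, 314, 430, 564
f: 28, 102, 238, 454, 768, 1198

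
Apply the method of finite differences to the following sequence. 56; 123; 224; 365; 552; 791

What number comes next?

1088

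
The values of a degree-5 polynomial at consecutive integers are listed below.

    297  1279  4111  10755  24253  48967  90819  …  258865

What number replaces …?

157531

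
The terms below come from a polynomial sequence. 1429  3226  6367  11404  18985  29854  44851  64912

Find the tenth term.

124450

1797 , 3141 , 5037 , 7581 , 10869 , 14997 , 20061
1344 , 1896 , 2544 , 3288 , 4128 , 5064
552 , 648 , 744 , 840 , 936
96 , 96 , 96 , 96
The fourth differences are constant (96).
936 + 96 = 1032;  5064 + 1032 = 6096;  20061 + 6096 = 26157;  64912 + 26157 = 91069
1032 + 96 = 1128;  6096 + 1128 = 7224;  26157 + 7224 = 33381;  91069 + 33381 = 124450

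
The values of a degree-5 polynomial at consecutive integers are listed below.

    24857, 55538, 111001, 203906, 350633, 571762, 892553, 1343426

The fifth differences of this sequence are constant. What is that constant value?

D1: 30681, 55463, 92905, 146727, 221129, 320791, 450873
D2: 24782, 37442, 53822, 74402, 99662, 130082
D3: 12660, 16380, 20580, 25260, 30420
D4: 3720, 4200, 4680, 5160
D5: 480, 480, 480

480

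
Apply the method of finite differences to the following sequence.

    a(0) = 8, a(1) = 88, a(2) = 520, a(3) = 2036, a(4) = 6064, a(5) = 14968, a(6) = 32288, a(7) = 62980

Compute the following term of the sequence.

80  432  1516  4028  8904  17320  30692
352  1084  2512  4876  8416  13372
732  1428  2364  3540  4956
696  936  1176  1416
240  240  240
The fifth differences are constant (240).
1416 + 240 = 1656;  4956 + 1656 = 6612;  13372 + 6612 = 19984;  30692 + 19984 = 50676;  62980 + 50676 = 113656

113656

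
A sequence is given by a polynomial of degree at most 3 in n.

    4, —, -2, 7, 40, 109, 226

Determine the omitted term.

1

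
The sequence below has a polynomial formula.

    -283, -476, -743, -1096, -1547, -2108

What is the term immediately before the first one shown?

-152

Δ: -193  -267  -353  -451  -561
Δ²: -74  -86  -98  -110
Δ³: -12  -12  -12
The third differences are constant at -12.
Work back: -74 + 12 = -62;  -193 + 62 = -131;  -283 + 131 = -152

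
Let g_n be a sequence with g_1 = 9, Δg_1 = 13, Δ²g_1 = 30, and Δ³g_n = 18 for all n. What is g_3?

65

Build the table forward from the leading diagonal:
Δ³: 18, 18, 18
Δ²: 30, 48, 66
Δ: 13, 43, 91
g: 9, 22, 65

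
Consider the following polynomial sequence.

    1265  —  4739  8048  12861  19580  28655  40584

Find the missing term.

2580

Using the last 6 terms:
Δ: 3309, 4813, 6719, 9075, 11929
Δ²: 1504, 1906, 2356, 2854
Δ³: 402, 450, 498
Δ⁴: 48, 48
Constant fourth difference = 48.
Extend backward: 402 − 48 = 354;  1504 − 354 = 1150;  3309 − 1150 = 2159;  4739 − 2159 = 2580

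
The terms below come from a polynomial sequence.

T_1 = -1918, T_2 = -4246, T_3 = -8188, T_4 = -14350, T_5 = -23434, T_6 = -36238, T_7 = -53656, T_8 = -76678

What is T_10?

-2328, -3942, -6162, -9084, -12804, -17418, -23022
-1614, -2220, -2922, -3720, -4614, -5604
-606, -702, -798, -894, -990
-96, -96, -96, -96
The fourth differences are constant (-96).
-990 − 96 = -1086;  -5604 − 1086 = -6690;  -23022 − 6690 = -29712;  -76678 − 29712 = -106390
-1086 − 96 = -1182;  -6690 − 1182 = -7872;  -29712 − 7872 = -37584;  -106390 − 37584 = -143974

-143974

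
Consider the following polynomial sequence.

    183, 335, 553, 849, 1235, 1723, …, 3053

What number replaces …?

Using the first 6 terms:
First differences: 152  218  296  386  488
Second differences: 66  78  90  102
Third differences: 12  12  12
Constant third difference = 12.
Extend forward: 102 + 12 = 114;  488 + 114 = 602;  1723 + 602 = 2325

2325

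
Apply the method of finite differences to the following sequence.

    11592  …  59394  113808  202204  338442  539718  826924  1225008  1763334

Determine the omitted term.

Using the last 8 terms:
D1: 54414  88396  136238  201276  287206  398084  538326
D2: 33982  47842  65038  85930  110878  140242
D3: 13860  17196  20892  24948  29364
D4: 3336  3696  4056  4416
D5: 360  360  360
Constant fifth difference = 360.
Extend backward: 3336 − 360 = 2976;  13860 − 2976 = 10884;  33982 − 10884 = 23098;  54414 − 23098 = 31316;  59394 − 31316 = 28078

28078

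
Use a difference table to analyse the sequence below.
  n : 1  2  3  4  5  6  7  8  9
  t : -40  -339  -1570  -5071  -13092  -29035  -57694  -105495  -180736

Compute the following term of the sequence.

-293827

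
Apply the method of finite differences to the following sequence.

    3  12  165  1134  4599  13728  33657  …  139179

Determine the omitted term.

71970

Using the first 7 terms:
First differences: 9  153  969  3465  9129  19929
Second differences: 144  816  2496  5664  10800
Third differences: 672  1680  3168  5136
Fourth differences: 1008  1488  1968
Fifth differences: 480  480
Constant fifth difference = 480.
Extend forward: 1968 + 480 = 2448;  5136 + 2448 = 7584;  10800 + 7584 = 18384;  19929 + 18384 = 38313;  33657 + 38313 = 71970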